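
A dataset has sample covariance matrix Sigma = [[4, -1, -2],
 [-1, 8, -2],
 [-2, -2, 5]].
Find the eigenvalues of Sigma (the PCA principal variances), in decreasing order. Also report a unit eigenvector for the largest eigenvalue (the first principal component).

Step 1 — characteristic polynomial p(λ) = det(λI - Sigma) = λ³ - tr·λ² + c_1·λ - det, where tr = trace, c_1 = sum of the principal 2×2 minors, det = det(Sigma):
  tr = 4 + 8 + 5 = 17,
  c_1 = (4·8 - (-1)²) + (4·5 - (-2)²) + (8·5 - (-2)²) = 31 + 16 + 36 = 83,
  det = 4·(8·5 - (-2)²) - (-1)·((-1)·5 - (-2)·(-2)) + (-2)·((-1)·(-2) - 8·(-2)) = 4·(36) - (-1)·(-9) + (-2)·(18) = 99.
  So p(λ) = λ³ - 17λ² + 83λ - 99.
Step 2 — look for an integer root (rational root theorem: any rational root is an integer divisor of 99). Testing λ = 9:
  p(9) = 729 - 1377 + 747 - 99 = 0  ✓
  Dividing out (λ - 9): p(λ) = (λ - 9)(λ² - 8λ + 11).
Step 3 — remaining eigenvalues from the quadratic λ² - 8λ + 11 = 0:
  Δ = 8² - 4·11 = 64 - 44 = 20,  λ = (8 ± √20)/2 = (8 ± 4.4721)/2 ≈ 6.2361 or 1.7639.
  Sorted: λ_1 = 9,  λ_2 = 6.2361,  λ_3 = 1.7639  (check: sum = 17 = tr ✓).

Step 4 — unit eigenvector for λ_1 = 9: v spans the null space of (Sigma - λ_1 I), whose rows are
  r_1 = (-5, -1, -2),  r_2 = (-1, -1, -2),  r_3 = (-2, -2, -4).
  v is orthogonal to every row, so take v ∝ r_1 × r_2 = ((-1)·(-2) - (-2)·(-1), (-2)·(-1) - (-5)·(-2), (-5)·(-1) - (-1)·(-1)) = (0, -8, 4).
  Rescale (divide by 4; multiply by -1 so the first nonzero entry is positive): u = (0, 2, -1).
  ||u|| = √((0)² + (2)² + (-1)²) = √(5) ≈ 2.2361,  v_1 = u/||u|| ≈ (0, 0.8944, -0.4472) (||v_1|| = 1).

λ_1 = 9,  λ_2 = 6.2361,  λ_3 = 1.7639;  v_1 ≈ (0, 0.8944, -0.4472)


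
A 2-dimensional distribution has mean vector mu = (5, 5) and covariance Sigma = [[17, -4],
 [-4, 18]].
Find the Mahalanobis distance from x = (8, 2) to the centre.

Step 1 — centre the observation: (x - mu) = (3, -3).

Step 2 — invert Sigma. det(Sigma) = 17·18 - (-4)² = 290.
  Sigma^{-1} = (1/det) · [[d, -b], [-b, a]] = [[0.0621, 0.0138],
 [0.0138, 0.0586]].

Step 3 — form the quadratic (x - mu)^T · Sigma^{-1} · (x - mu):
  Sigma^{-1} · (x - mu) = (0.1448, -0.1345).
  (x - mu)^T · [Sigma^{-1} · (x - mu)] = (3)·(0.1448) + (-3)·(-0.1345) = 0.8379.

Step 4 — take square root: d = √(0.8379) ≈ 0.9154.

d(x, mu) = √(0.8379) ≈ 0.9154


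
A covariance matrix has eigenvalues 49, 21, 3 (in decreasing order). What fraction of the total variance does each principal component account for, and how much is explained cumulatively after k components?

Step 1 — total variance = trace(Sigma) = Σ λ_i = 49 + 21 + 3 = 73.

Step 2 — fraction explained by component i = λ_i / Σ λ:
  PC1: 49/73 = 0.6712
  PC2: 21/73 = 0.2877
  PC3: 3/73 = 0.0411

Step 3 — cumulative fraction after k components = (λ_1 + ... + λ_k) / Σ λ:
  k = 1: 49/73 = 0.6712
  k = 2: (49 + 21)/73 = 70/73 = 0.9589
  k = 3: (49 + 21 + 3)/73 = 73/73 = 1

Summary (fraction, with percent):

explained: PC1 0.6712 (67.12%), PC2 0.2877 (28.77%), PC3 0.0411 (4.11%);  cumulative: 0.6712, 0.9589, 1


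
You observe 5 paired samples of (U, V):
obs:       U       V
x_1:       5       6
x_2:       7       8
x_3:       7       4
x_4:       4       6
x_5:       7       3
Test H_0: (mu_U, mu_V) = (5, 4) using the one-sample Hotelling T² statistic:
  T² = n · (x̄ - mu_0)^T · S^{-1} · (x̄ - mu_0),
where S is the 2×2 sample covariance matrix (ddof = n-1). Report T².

Step 1 — sample mean vector:
  mean(U) = (5 + 7 + 7 + 4 + 7) / 5 = 30/5 = 6
  mean(V) = (6 + 8 + 4 + 6 + 3) / 5 = 27/5 = 5.4
  x̄ = (6, 5.4),  deviation x̄ - mu_0 = (6, 5.4) - (5, 4) = (1, 1.4).

Step 2 — sample covariance matrix, S[i,j] = (1/(n-1)) · Σ_k (x_{k,i} - mean_i) · (x_{k,j} - mean_j), divisor n-1 = 4:
  S[U,U] = ((-1)·(-1) + (1)·(1) + (1)·(1) + (-2)·(-2) + (1)·(1)) / 4 = 8/4 = 2
  S[U,V] = ((-1)·(0.6) + (1)·(2.6) + (1)·(-1.4) + (-2)·(0.6) + (1)·(-2.4)) / 4 = -3/4 = -0.75
  S[V,V] = ((0.6)·(0.6) + (2.6)·(2.6) + (-1.4)·(-1.4) + (0.6)·(0.6) + (-2.4)·(-2.4)) / 4 = 15.2/4 = 3.8
  S = [[2, -0.75],
 [-0.75, 3.8]].

Step 3 — invert S. det(S) = 2·3.8 - (-0.75)² = 7.0375.
  S^{-1} = (1/det) · [[d, -b], [-b, a]] = [[0.54, 0.1066],
 [0.1066, 0.2842]].

Step 4 — quadratic form (x̄ - mu_0)^T · S^{-1} · (x̄ - mu_0):
  S^{-1} · (x̄ - mu_0) = (0.6892, 0.5044),
  (x̄ - mu_0)^T · [...] = (1)·(0.6892) + (1.4)·(0.5044) = 1.3954.

Step 5 — scale by n: T² = 5 · 1.3954 = 6.9769.

T² ≈ 6.9769


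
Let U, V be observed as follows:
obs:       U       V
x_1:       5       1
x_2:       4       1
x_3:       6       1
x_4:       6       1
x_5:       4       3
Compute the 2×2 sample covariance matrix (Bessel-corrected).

Step 1 — column means:
  mean(U) = (5 + 4 + 6 + 6 + 4) / 5 = 25/5 = 5
  mean(V) = (1 + 1 + 1 + 1 + 3) / 5 = 7/5 = 1.4

Step 2 — sample covariance S[i,j] = (1/(n-1)) · Σ_k (x_{k,i} - mean_i) · (x_{k,j} - mean_j), with n-1 = 4.
  S[U,U] = ((0)·(0) + (-1)·(-1) + (1)·(1) + (1)·(1) + (-1)·(-1)) / 4 = 4/4 = 1
  S[U,V] = ((0)·(-0.4) + (-1)·(-0.4) + (1)·(-0.4) + (1)·(-0.4) + (-1)·(1.6)) / 4 = -2/4 = -0.5
  S[V,V] = ((-0.4)·(-0.4) + (-0.4)·(-0.4) + (-0.4)·(-0.4) + (-0.4)·(-0.4) + (1.6)·(1.6)) / 4 = 3.2/4 = 0.8

S is symmetric (S[j,i] = S[i,j]). Assembling:

S = [[1, -0.5],
 [-0.5, 0.8]]


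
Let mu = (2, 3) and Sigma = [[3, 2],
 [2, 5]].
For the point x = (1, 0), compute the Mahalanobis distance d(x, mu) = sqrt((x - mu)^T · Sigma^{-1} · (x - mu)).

Step 1 — centre the observation: (x - mu) = (-1, -3).

Step 2 — invert Sigma. det(Sigma) = 3·5 - (2)² = 11.
  Sigma^{-1} = (1/det) · [[d, -b], [-b, a]] = [[0.4545, -0.1818],
 [-0.1818, 0.2727]].

Step 3 — form the quadratic (x - mu)^T · Sigma^{-1} · (x - mu):
  Sigma^{-1} · (x - mu) = (0.0909, -0.6364).
  (x - mu)^T · [Sigma^{-1} · (x - mu)] = (-1)·(0.0909) + (-3)·(-0.6364) = 1.8182.

Step 4 — take square root: d = √(1.8182) ≈ 1.3484.

d(x, mu) = √(1.8182) ≈ 1.3484


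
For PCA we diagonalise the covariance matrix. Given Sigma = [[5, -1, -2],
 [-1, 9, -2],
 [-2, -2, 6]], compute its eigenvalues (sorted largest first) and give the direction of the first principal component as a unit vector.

Step 1 — characteristic polynomial p(λ) = det(λI - Sigma) = λ³ - tr·λ² + c_1·λ - det, where tr = trace, c_1 = sum of the principal 2×2 minors, det = det(Sigma):
  tr = 5 + 9 + 6 = 20,
  c_1 = (5·9 - (-1)²) + (5·6 - (-2)²) + (9·6 - (-2)²) = 44 + 26 + 50 = 120,
  det = 5·(9·6 - (-2)²) - (-1)·((-1)·6 - (-2)·(-2)) + (-2)·((-1)·(-2) - 9·(-2)) = 5·(50) - (-1)·(-10) + (-2)·(20) = 200.
  So p(λ) = λ³ - 20λ² + 120λ - 200.
Step 2 — look for an integer root (rational root theorem: any rational root is an integer divisor of 200). Testing λ = 10:
  p(10) = 1000 - 2000 + 1200 - 200 = 0  ✓
  Dividing out (λ - 10): p(λ) = (λ - 10)(λ² - 10λ + 20).
Step 3 — remaining eigenvalues from the quadratic λ² - 10λ + 20 = 0:
  Δ = 10² - 4·20 = 100 - 80 = 20,  λ = (10 ± √20)/2 = (10 ± 4.4721)/2 ≈ 7.2361 or 2.7639.
  Sorted: λ_1 = 10,  λ_2 = 7.2361,  λ_3 = 2.7639  (check: sum = 20 = tr ✓).

Step 4 — unit eigenvector for λ_1 = 10: v spans the null space of (Sigma - λ_1 I), whose rows are
  r_1 = (-5, -1, -2),  r_2 = (-1, -1, -2),  r_3 = (-2, -2, -4).
  v is orthogonal to every row, so take v ∝ r_1 × r_2 = ((-1)·(-2) - (-2)·(-1), (-2)·(-1) - (-5)·(-2), (-5)·(-1) - (-1)·(-1)) = (0, -8, 4).
  Rescale (divide by 4; multiply by -1 so the first nonzero entry is positive): u = (0, 2, -1).
  ||u|| = √((0)² + (2)² + (-1)²) = √(5) ≈ 2.2361,  v_1 = u/||u|| ≈ (0, 0.8944, -0.4472) (||v_1|| = 1).

λ_1 = 10,  λ_2 = 7.2361,  λ_3 = 2.7639;  v_1 ≈ (0, 0.8944, -0.4472)


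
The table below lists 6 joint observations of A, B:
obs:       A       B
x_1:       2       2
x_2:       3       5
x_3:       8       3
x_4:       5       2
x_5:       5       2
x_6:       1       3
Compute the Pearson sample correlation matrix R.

Step 1 — column means:
  mean(A) = (2 + 3 + 8 + 5 + 5 + 1) / 6 = 24/6 = 4
  mean(B) = (2 + 5 + 3 + 2 + 2 + 3) / 6 = 17/6 = 2.8333

Step 2 — sample variances and covariances s[i,j] = (1/(n-1)) · Σ_k (x_{k,i} - mean_i) · (x_{k,j} - mean_j), with n-1 = 5:
  s[A,A] = ((-2)·(-2) + (-1)·(-1) + (4)·(4) + (1)·(1) + (1)·(1) + (-3)·(-3)) / 5 = 32/5 = 6.4
  s[A,B] = ((-2)·(-0.8333) + (-1)·(2.1667) + (4)·(0.1667) + (1)·(-0.8333) + (1)·(-0.8333) + (-3)·(0.1667)) / 5 = -2/5 = -0.4
  s[B,B] = ((-0.8333)·(-0.8333) + (2.1667)·(2.1667) + (0.1667)·(0.1667) + (-0.8333)·(-0.8333) + (-0.8333)·(-0.8333) + (0.1667)·(0.1667)) / 5 = 6.8333/5 = 1.3667
  Sample standard deviations s_i = √(s[i,i]):
  s(A) = √(6.4) = 2.5298
  s(B) = √(1.3667) = 1.169

Step 3 — r_{ij} = s_{ij} / (s_i · s_j):
  r[A,A] = 1 (diagonal).
  r[A,B] = -0.4 / (2.5298 · 1.169) = -0.4 / 2.9575 = -0.1353
  r[B,B] = 1 (diagonal).

R is symmetric with unit diagonal. Assembling:

R = [[1, -0.1353],
 [-0.1353, 1]]


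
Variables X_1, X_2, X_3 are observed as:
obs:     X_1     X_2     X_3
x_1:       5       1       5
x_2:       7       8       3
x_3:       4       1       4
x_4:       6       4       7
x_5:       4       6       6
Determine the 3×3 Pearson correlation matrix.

Step 1 — column means:
  mean(X_1) = (5 + 7 + 4 + 6 + 4) / 5 = 26/5 = 5.2
  mean(X_2) = (1 + 8 + 1 + 4 + 6) / 5 = 20/5 = 4
  mean(X_3) = (5 + 3 + 4 + 7 + 6) / 5 = 25/5 = 5

Step 2 — sample variances and covariances s[i,j] = (1/(n-1)) · Σ_k (x_{k,i} - mean_i) · (x_{k,j} - mean_j), with n-1 = 4:
  s[X_1,X_1] = ((-0.2)·(-0.2) + (1.8)·(1.8) + (-1.2)·(-1.2) + (0.8)·(0.8) + (-1.2)·(-1.2)) / 4 = 6.8/4 = 1.7
  s[X_1,X_2] = ((-0.2)·(-3) + (1.8)·(4) + (-1.2)·(-3) + (0.8)·(0) + (-1.2)·(2)) / 4 = 9/4 = 2.25
  s[X_1,X_3] = ((-0.2)·(0) + (1.8)·(-2) + (-1.2)·(-1) + (0.8)·(2) + (-1.2)·(1)) / 4 = -2/4 = -0.5
  s[X_2,X_2] = ((-3)·(-3) + (4)·(4) + (-3)·(-3) + (0)·(0) + (2)·(2)) / 4 = 38/4 = 9.5
  s[X_2,X_3] = ((-3)·(0) + (4)·(-2) + (-3)·(-1) + (0)·(2) + (2)·(1)) / 4 = -3/4 = -0.75
  s[X_3,X_3] = ((0)·(0) + (-2)·(-2) + (-1)·(-1) + (2)·(2) + (1)·(1)) / 4 = 10/4 = 2.5
  Sample standard deviations s_i = √(s[i,i]):
  s(X_1) = √(1.7) = 1.3038
  s(X_2) = √(9.5) = 3.0822
  s(X_3) = √(2.5) = 1.5811

Step 3 — r_{ij} = s_{ij} / (s_i · s_j):
  r[X_1,X_1] = 1 (diagonal).
  r[X_1,X_2] = 2.25 / (1.3038 · 3.0822) = 2.25 / 4.0187 = 0.5599
  r[X_1,X_3] = -0.5 / (1.3038 · 1.5811) = -0.5 / 2.0616 = -0.2425
  r[X_2,X_2] = 1 (diagonal).
  r[X_2,X_3] = -0.75 / (3.0822 · 1.5811) = -0.75 / 4.8734 = -0.1539
  r[X_3,X_3] = 1 (diagonal).

R is symmetric with unit diagonal. Assembling:

R = [[1, 0.5599, -0.2425],
 [0.5599, 1, -0.1539],
 [-0.2425, -0.1539, 1]]


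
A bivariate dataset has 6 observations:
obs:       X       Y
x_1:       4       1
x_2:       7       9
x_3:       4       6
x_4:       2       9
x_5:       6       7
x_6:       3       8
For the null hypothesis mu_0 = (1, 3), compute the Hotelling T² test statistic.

Step 1 — sample mean vector:
  mean(X) = (4 + 7 + 4 + 2 + 6 + 3) / 6 = 26/6 = 4.3333
  mean(Y) = (1 + 9 + 6 + 9 + 7 + 8) / 6 = 40/6 = 6.6667
  x̄ = (4.3333, 6.6667),  deviation x̄ - mu_0 = (4.3333, 6.6667) - (1, 3) = (3.3333, 3.6667).

Step 2 — sample covariance matrix, S[i,j] = (1/(n-1)) · Σ_k (x_{k,i} - mean_i) · (x_{k,j} - mean_j), divisor n-1 = 5:
  S[X,X] = ((-0.3333)·(-0.3333) + (2.6667)·(2.6667) + (-0.3333)·(-0.3333) + (-2.3333)·(-2.3333) + (1.6667)·(1.6667) + (-1.3333)·(-1.3333)) / 5 = 17.3333/5 = 3.4667
  S[X,Y] = ((-0.3333)·(-5.6667) + (2.6667)·(2.3333) + (-0.3333)·(-0.6667) + (-2.3333)·(2.3333) + (1.6667)·(0.3333) + (-1.3333)·(1.3333)) / 5 = 1.6667/5 = 0.3333
  S[Y,Y] = ((-5.6667)·(-5.6667) + (2.3333)·(2.3333) + (-0.6667)·(-0.6667) + (2.3333)·(2.3333) + (0.3333)·(0.3333) + (1.3333)·(1.3333)) / 5 = 45.3333/5 = 9.0667
  S = [[3.4667, 0.3333],
 [0.3333, 9.0667]].

Step 3 — invert S. det(S) = 3.4667·9.0667 - (0.3333)² = 31.32.
  S^{-1} = (1/det) · [[d, -b], [-b, a]] = [[0.2895, -0.0106],
 [-0.0106, 0.1107]].

Step 4 — quadratic form (x̄ - mu_0)^T · S^{-1} · (x̄ - mu_0):
  S^{-1} · (x̄ - mu_0) = (0.9259, 0.3704),
  (x̄ - mu_0)^T · [...] = (3.3333)·(0.9259) + (3.6667)·(0.3704) = 4.4444.

Step 5 — scale by n: T² = 6 · 4.4444 = 26.6667.

T² ≈ 26.6667


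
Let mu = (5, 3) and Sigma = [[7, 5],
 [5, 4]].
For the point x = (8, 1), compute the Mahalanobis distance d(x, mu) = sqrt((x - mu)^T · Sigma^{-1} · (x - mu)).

Step 1 — centre the observation: (x - mu) = (3, -2).

Step 2 — invert Sigma. det(Sigma) = 7·4 - (5)² = 3.
  Sigma^{-1} = (1/det) · [[d, -b], [-b, a]] = [[1.3333, -1.6667],
 [-1.6667, 2.3333]].

Step 3 — form the quadratic (x - mu)^T · Sigma^{-1} · (x - mu):
  Sigma^{-1} · (x - mu) = (7.3333, -9.6667).
  (x - mu)^T · [Sigma^{-1} · (x - mu)] = (3)·(7.3333) + (-2)·(-9.6667) = 41.3333.

Step 4 — take square root: d = √(41.3333) ≈ 6.4291.

d(x, mu) = √(41.3333) ≈ 6.4291


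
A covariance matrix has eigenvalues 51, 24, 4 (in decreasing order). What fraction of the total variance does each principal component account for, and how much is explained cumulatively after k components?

Step 1 — total variance = trace(Sigma) = Σ λ_i = 51 + 24 + 4 = 79.

Step 2 — fraction explained by component i = λ_i / Σ λ:
  PC1: 51/79 = 0.6456
  PC2: 24/79 = 0.3038
  PC3: 4/79 = 0.0506

Step 3 — cumulative fraction after k components = (λ_1 + ... + λ_k) / Σ λ:
  k = 1: 51/79 = 0.6456
  k = 2: (51 + 24)/79 = 75/79 = 0.9494
  k = 3: (51 + 24 + 4)/79 = 79/79 = 1

Summary (fraction, with percent):

explained: PC1 0.6456 (64.56%), PC2 0.3038 (30.38%), PC3 0.0506 (5.06%);  cumulative: 0.6456, 0.9494, 1


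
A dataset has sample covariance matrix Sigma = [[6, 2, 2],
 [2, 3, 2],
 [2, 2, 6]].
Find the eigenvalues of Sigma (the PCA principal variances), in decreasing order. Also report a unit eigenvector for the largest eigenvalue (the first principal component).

Step 1 — characteristic polynomial p(λ) = det(λI - Sigma) = λ³ - tr·λ² + c_1·λ - det, where tr = trace, c_1 = sum of the principal 2×2 minors, det = det(Sigma):
  tr = 6 + 3 + 6 = 15,
  c_1 = (6·3 - (2)²) + (6·6 - (2)²) + (3·6 - (2)²) = 14 + 32 + 14 = 60,
  det = 6·(3·6 - (2)²) - (2)·((2)·6 - (2)·(2)) + (2)·((2)·(2) - 3·(2)) = 6·(14) - (2)·(8) + (2)·(-2) = 64.
  So p(λ) = λ³ - 15λ² + 60λ - 64.
Step 2 — look for an integer root (rational root theorem: any rational root is an integer divisor of 64). Testing λ = 4:
  p(4) = 64 - 240 + 240 - 64 = 0  ✓
  Dividing out (λ - 4): p(λ) = (λ - 4)(λ² - 11λ + 16).
Step 3 — remaining eigenvalues from the quadratic λ² - 11λ + 16 = 0:
  Δ = 11² - 4·16 = 121 - 64 = 57,  λ = (11 ± √57)/2 = (11 ± 7.5498)/2 ≈ 9.2749 or 1.7251.
  Sorted: λ_1 = 9.2749,  λ_2 = 4,  λ_3 = 1.7251  (check: sum = 15 = tr ✓).

Step 4 — unit eigenvector for λ_1 ≈ 9.2749: v spans the null space of (Sigma - λ_1 I), whose rows are
  r_1 = (-3.2749, 2, 2),  r_2 = (2, -6.2749, 2),  r_3 = (2, 2, -3.2749).
  v is orthogonal to every row, so take v ∝ r_1 × r_2 = ((2)·(2) - (2)·(-6.2749), (2)·(2) - (-3.2749)·(2), (-3.2749)·(-6.2749) - (2)·(2)) ≈ (16.5498, 10.5498, 16.5498).
  Let u = (16.5498, 10.5498, 16.5498).
  ||u|| = √((16.5498)² + (10.5498)² + (16.5498)²) = √(659.093) ≈ 25.6728,  v_1 = u/||u|| ≈ (0.6446, 0.4109, 0.6446) (||v_1|| = 1).

λ_1 = 9.2749,  λ_2 = 4,  λ_3 = 1.7251;  v_1 ≈ (0.6446, 0.4109, 0.6446)


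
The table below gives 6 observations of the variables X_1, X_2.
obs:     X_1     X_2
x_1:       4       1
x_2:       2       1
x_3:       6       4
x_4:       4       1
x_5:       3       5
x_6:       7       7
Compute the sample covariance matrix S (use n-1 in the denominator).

Step 1 — column means:
  mean(X_1) = (4 + 2 + 6 + 4 + 3 + 7) / 6 = 26/6 = 4.3333
  mean(X_2) = (1 + 1 + 4 + 1 + 5 + 7) / 6 = 19/6 = 3.1667

Step 2 — sample covariance S[i,j] = (1/(n-1)) · Σ_k (x_{k,i} - mean_i) · (x_{k,j} - mean_j), with n-1 = 5.
  S[X_1,X_1] = ((-0.3333)·(-0.3333) + (-2.3333)·(-2.3333) + (1.6667)·(1.6667) + (-0.3333)·(-0.3333) + (-1.3333)·(-1.3333) + (2.6667)·(2.6667)) / 5 = 17.3333/5 = 3.4667
  S[X_1,X_2] = ((-0.3333)·(-2.1667) + (-2.3333)·(-2.1667) + (1.6667)·(0.8333) + (-0.3333)·(-2.1667) + (-1.3333)·(1.8333) + (2.6667)·(3.8333)) / 5 = 15.6667/5 = 3.1333
  S[X_2,X_2] = ((-2.1667)·(-2.1667) + (-2.1667)·(-2.1667) + (0.8333)·(0.8333) + (-2.1667)·(-2.1667) + (1.8333)·(1.8333) + (3.8333)·(3.8333)) / 5 = 32.8333/5 = 6.5667

S is symmetric (S[j,i] = S[i,j]). Assembling:

S = [[3.4667, 3.1333],
 [3.1333, 6.5667]]


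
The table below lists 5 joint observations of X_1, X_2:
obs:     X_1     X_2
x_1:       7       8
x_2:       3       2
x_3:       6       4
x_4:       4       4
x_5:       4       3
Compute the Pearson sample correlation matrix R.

Step 1 — column means:
  mean(X_1) = (7 + 3 + 6 + 4 + 4) / 5 = 24/5 = 4.8
  mean(X_2) = (8 + 2 + 4 + 4 + 3) / 5 = 21/5 = 4.2

Step 2 — sample variances and covariances s[i,j] = (1/(n-1)) · Σ_k (x_{k,i} - mean_i) · (x_{k,j} - mean_j), with n-1 = 4:
  s[X_1,X_1] = ((2.2)·(2.2) + (-1.8)·(-1.8) + (1.2)·(1.2) + (-0.8)·(-0.8) + (-0.8)·(-0.8)) / 4 = 10.8/4 = 2.7
  s[X_1,X_2] = ((2.2)·(3.8) + (-1.8)·(-2.2) + (1.2)·(-0.2) + (-0.8)·(-0.2) + (-0.8)·(-1.2)) / 4 = 13.2/4 = 3.3
  s[X_2,X_2] = ((3.8)·(3.8) + (-2.2)·(-2.2) + (-0.2)·(-0.2) + (-0.2)·(-0.2) + (-1.2)·(-1.2)) / 4 = 20.8/4 = 5.2
  Sample standard deviations s_i = √(s[i,i]):
  s(X_1) = √(2.7) = 1.6432
  s(X_2) = √(5.2) = 2.2804

Step 3 — r_{ij} = s_{ij} / (s_i · s_j):
  r[X_1,X_1] = 1 (diagonal).
  r[X_1,X_2] = 3.3 / (1.6432 · 2.2804) = 3.3 / 3.747 = 0.8807
  r[X_2,X_2] = 1 (diagonal).

R is symmetric with unit diagonal. Assembling:

R = [[1, 0.8807],
 [0.8807, 1]]


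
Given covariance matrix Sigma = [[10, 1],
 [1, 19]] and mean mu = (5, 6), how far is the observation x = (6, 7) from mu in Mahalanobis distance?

Step 1 — centre the observation: (x - mu) = (1, 1).

Step 2 — invert Sigma. det(Sigma) = 10·19 - (1)² = 189.
  Sigma^{-1} = (1/det) · [[d, -b], [-b, a]] = [[0.1005, -0.0053],
 [-0.0053, 0.0529]].

Step 3 — form the quadratic (x - mu)^T · Sigma^{-1} · (x - mu):
  Sigma^{-1} · (x - mu) = (0.0952, 0.0476).
  (x - mu)^T · [Sigma^{-1} · (x - mu)] = (1)·(0.0952) + (1)·(0.0476) = 0.1429.

Step 4 — take square root: d = √(0.1429) ≈ 0.378.

d(x, mu) = √(0.1429) ≈ 0.378


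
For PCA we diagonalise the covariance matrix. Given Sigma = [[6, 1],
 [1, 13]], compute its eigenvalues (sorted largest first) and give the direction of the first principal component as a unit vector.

Step 1 — characteristic polynomial of 2×2 Sigma:
  det(Sigma - λI) = λ² - trace · λ + det = 0.
  trace = 6 + 13 = 19, det = 6·13 - (1)² = 77.
Step 2 — discriminant:
  Δ = trace² - 4·det = 361 - 308 = 53.
Step 3 — eigenvalues:
  λ = (trace ± √Δ)/2 = (19 ± 7.2801)/2,
  λ_1 = 13.1401,  λ_2 = 5.8599.

Step 4 — unit eigenvector for λ_1: solve (Sigma - λ_1 I)v = 0. First row:
  (6 - 13.1401)·v_x + (1)·v_y = 0, i.e. (-7.1401)·v_x + (1)·v_y = 0,
  so v ∝ (b, λ_1 - a) = (1, 7.1401) = u.
  ||u|| = √((1)² + (7.1401)²) = √(51.9804) ≈ 7.2097,
  v_1 = u/||u|| ≈ (0.1387, 0.9903) (||v_1|| = 1).

λ_1 = 13.1401,  λ_2 = 5.8599;  v_1 ≈ (0.1387, 0.9903)


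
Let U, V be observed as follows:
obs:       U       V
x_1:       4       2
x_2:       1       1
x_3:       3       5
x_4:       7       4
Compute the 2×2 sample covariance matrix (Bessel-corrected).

Step 1 — column means:
  mean(U) = (4 + 1 + 3 + 7) / 4 = 15/4 = 3.75
  mean(V) = (2 + 1 + 5 + 4) / 4 = 12/4 = 3

Step 2 — sample covariance S[i,j] = (1/(n-1)) · Σ_k (x_{k,i} - mean_i) · (x_{k,j} - mean_j), with n-1 = 3.
  S[U,U] = ((0.25)·(0.25) + (-2.75)·(-2.75) + (-0.75)·(-0.75) + (3.25)·(3.25)) / 3 = 18.75/3 = 6.25
  S[U,V] = ((0.25)·(-1) + (-2.75)·(-2) + (-0.75)·(2) + (3.25)·(1)) / 3 = 7/3 = 2.3333
  S[V,V] = ((-1)·(-1) + (-2)·(-2) + (2)·(2) + (1)·(1)) / 3 = 10/3 = 3.3333

S is symmetric (S[j,i] = S[i,j]). Assembling:

S = [[6.25, 2.3333],
 [2.3333, 3.3333]]


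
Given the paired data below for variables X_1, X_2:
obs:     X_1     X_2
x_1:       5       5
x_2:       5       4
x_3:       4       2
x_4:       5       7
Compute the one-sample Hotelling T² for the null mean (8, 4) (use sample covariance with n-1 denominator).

Step 1 — sample mean vector:
  mean(X_1) = (5 + 5 + 4 + 5) / 4 = 19/4 = 4.75
  mean(X_2) = (5 + 4 + 2 + 7) / 4 = 18/4 = 4.5
  x̄ = (4.75, 4.5),  deviation x̄ - mu_0 = (4.75, 4.5) - (8, 4) = (-3.25, 0.5).

Step 2 — sample covariance matrix, S[i,j] = (1/(n-1)) · Σ_k (x_{k,i} - mean_i) · (x_{k,j} - mean_j), divisor n-1 = 3:
  S[X_1,X_1] = ((0.25)·(0.25) + (0.25)·(0.25) + (-0.75)·(-0.75) + (0.25)·(0.25)) / 3 = 0.75/3 = 0.25
  S[X_1,X_2] = ((0.25)·(0.5) + (0.25)·(-0.5) + (-0.75)·(-2.5) + (0.25)·(2.5)) / 3 = 2.5/3 = 0.8333
  S[X_2,X_2] = ((0.5)·(0.5) + (-0.5)·(-0.5) + (-2.5)·(-2.5) + (2.5)·(2.5)) / 3 = 13/3 = 4.3333
  S = [[0.25, 0.8333],
 [0.8333, 4.3333]].

Step 3 — invert S. det(S) = 0.25·4.3333 - (0.8333)² = 0.3889.
  S^{-1} = (1/det) · [[d, -b], [-b, a]] = [[11.1429, -2.1429],
 [-2.1429, 0.6429]].

Step 4 — quadratic form (x̄ - mu_0)^T · S^{-1} · (x̄ - mu_0):
  S^{-1} · (x̄ - mu_0) = (-37.2857, 7.2857),
  (x̄ - mu_0)^T · [...] = (-3.25)·(-37.2857) + (0.5)·(7.2857) = 124.8214.

Step 5 — scale by n: T² = 4 · 124.8214 = 499.2857.

T² ≈ 499.2857


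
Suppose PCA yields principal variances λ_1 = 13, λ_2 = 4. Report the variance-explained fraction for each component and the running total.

Step 1 — total variance = trace(Sigma) = Σ λ_i = 13 + 4 = 17.

Step 2 — fraction explained by component i = λ_i / Σ λ:
  PC1: 13/17 = 0.7647
  PC2: 4/17 = 0.2353

Step 3 — cumulative fraction after k components = (λ_1 + ... + λ_k) / Σ λ:
  k = 1: 13/17 = 0.7647
  k = 2: (13 + 4)/17 = 17/17 = 1

Summary (fraction, with percent):

explained: PC1 0.7647 (76.47%), PC2 0.2353 (23.53%);  cumulative: 0.7647, 1


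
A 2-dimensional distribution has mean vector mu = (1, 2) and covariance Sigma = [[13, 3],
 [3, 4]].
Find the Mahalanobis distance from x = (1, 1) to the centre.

Step 1 — centre the observation: (x - mu) = (0, -1).

Step 2 — invert Sigma. det(Sigma) = 13·4 - (3)² = 43.
  Sigma^{-1} = (1/det) · [[d, -b], [-b, a]] = [[0.093, -0.0698],
 [-0.0698, 0.3023]].

Step 3 — form the quadratic (x - mu)^T · Sigma^{-1} · (x - mu):
  Sigma^{-1} · (x - mu) = (0.0698, -0.3023).
  (x - mu)^T · [Sigma^{-1} · (x - mu)] = (0)·(0.0698) + (-1)·(-0.3023) = 0.3023.

Step 4 — take square root: d = √(0.3023) ≈ 0.5498.

d(x, mu) = √(0.3023) ≈ 0.5498


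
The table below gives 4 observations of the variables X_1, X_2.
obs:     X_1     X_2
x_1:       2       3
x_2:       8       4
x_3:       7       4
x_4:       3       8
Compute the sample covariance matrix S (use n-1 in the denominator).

Step 1 — column means:
  mean(X_1) = (2 + 8 + 7 + 3) / 4 = 20/4 = 5
  mean(X_2) = (3 + 4 + 4 + 8) / 4 = 19/4 = 4.75

Step 2 — sample covariance S[i,j] = (1/(n-1)) · Σ_k (x_{k,i} - mean_i) · (x_{k,j} - mean_j), with n-1 = 3.
  S[X_1,X_1] = ((-3)·(-3) + (3)·(3) + (2)·(2) + (-2)·(-2)) / 3 = 26/3 = 8.6667
  S[X_1,X_2] = ((-3)·(-1.75) + (3)·(-0.75) + (2)·(-0.75) + (-2)·(3.25)) / 3 = -5/3 = -1.6667
  S[X_2,X_2] = ((-1.75)·(-1.75) + (-0.75)·(-0.75) + (-0.75)·(-0.75) + (3.25)·(3.25)) / 3 = 14.75/3 = 4.9167

S is symmetric (S[j,i] = S[i,j]). Assembling:

S = [[8.6667, -1.6667],
 [-1.6667, 4.9167]]


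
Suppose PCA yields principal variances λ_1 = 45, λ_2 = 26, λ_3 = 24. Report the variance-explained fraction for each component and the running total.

Step 1 — total variance = trace(Sigma) = Σ λ_i = 45 + 26 + 24 = 95.

Step 2 — fraction explained by component i = λ_i / Σ λ:
  PC1: 45/95 = 0.4737
  PC2: 26/95 = 0.2737
  PC3: 24/95 = 0.2526

Step 3 — cumulative fraction after k components = (λ_1 + ... + λ_k) / Σ λ:
  k = 1: 45/95 = 0.4737
  k = 2: (45 + 26)/95 = 71/95 = 0.7474
  k = 3: (45 + 26 + 24)/95 = 95/95 = 1

Summary (fraction, with percent):

explained: PC1 0.4737 (47.37%), PC2 0.2737 (27.37%), PC3 0.2526 (25.26%);  cumulative: 0.4737, 0.7474, 1


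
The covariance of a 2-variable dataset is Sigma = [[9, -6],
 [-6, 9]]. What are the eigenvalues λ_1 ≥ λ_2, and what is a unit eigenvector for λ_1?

Step 1 — characteristic polynomial of 2×2 Sigma:
  det(Sigma - λI) = λ² - trace · λ + det = 0.
  trace = 9 + 9 = 18, det = 9·9 - (-6)² = 45.
Step 2 — discriminant:
  Δ = trace² - 4·det = 324 - 180 = 144.
Step 3 — eigenvalues:
  λ = (trace ± √Δ)/2 = (18 ± 12)/2,
  λ_1 = 15,  λ_2 = 3.

Step 4 — unit eigenvector for λ_1: solve (Sigma - λ_1 I)v = 0. First row:
  (9 - 15)·v_x + (-6)·v_y = 0, i.e. (-6)·v_x + (-6)·v_y = 0,
  so v ∝ (b, λ_1 - a) = (-6, 6); multiply by -1 so the first entry is positive: u = (6, -6).
  ||u|| = √((6)² + (-6)²) = √(72) ≈ 8.4853,
  v_1 = u/||u|| ≈ (0.7071, -0.7071) (||v_1|| = 1).

λ_1 = 15,  λ_2 = 3;  v_1 ≈ (0.7071, -0.7071)


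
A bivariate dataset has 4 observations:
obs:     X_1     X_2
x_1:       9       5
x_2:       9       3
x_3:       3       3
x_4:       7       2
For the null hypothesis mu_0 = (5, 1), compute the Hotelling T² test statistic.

Step 1 — sample mean vector:
  mean(X_1) = (9 + 9 + 3 + 7) / 4 = 28/4 = 7
  mean(X_2) = (5 + 3 + 3 + 2) / 4 = 13/4 = 3.25
  x̄ = (7, 3.25),  deviation x̄ - mu_0 = (7, 3.25) - (5, 1) = (2, 2.25).

Step 2 — sample covariance matrix, S[i,j] = (1/(n-1)) · Σ_k (x_{k,i} - mean_i) · (x_{k,j} - mean_j), divisor n-1 = 3:
  S[X_1,X_1] = ((2)·(2) + (2)·(2) + (-4)·(-4) + (0)·(0)) / 3 = 24/3 = 8
  S[X_1,X_2] = ((2)·(1.75) + (2)·(-0.25) + (-4)·(-0.25) + (0)·(-1.25)) / 3 = 4/3 = 1.3333
  S[X_2,X_2] = ((1.75)·(1.75) + (-0.25)·(-0.25) + (-0.25)·(-0.25) + (-1.25)·(-1.25)) / 3 = 4.75/3 = 1.5833
  S = [[8, 1.3333],
 [1.3333, 1.5833]].

Step 3 — invert S. det(S) = 8·1.5833 - (1.3333)² = 10.8889.
  S^{-1} = (1/det) · [[d, -b], [-b, a]] = [[0.1454, -0.1224],
 [-0.1224, 0.7347]].

Step 4 — quadratic form (x̄ - mu_0)^T · S^{-1} · (x̄ - mu_0):
  S^{-1} · (x̄ - mu_0) = (0.0153, 1.4082),
  (x̄ - mu_0)^T · [...] = (2)·(0.0153) + (2.25)·(1.4082) = 3.199.

Step 5 — scale by n: T² = 4 · 3.199 = 12.7959.

T² ≈ 12.7959


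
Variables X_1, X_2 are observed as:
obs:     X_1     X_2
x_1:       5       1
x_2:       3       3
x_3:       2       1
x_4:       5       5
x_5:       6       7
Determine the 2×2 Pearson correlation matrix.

Step 1 — column means:
  mean(X_1) = (5 + 3 + 2 + 5 + 6) / 5 = 21/5 = 4.2
  mean(X_2) = (1 + 3 + 1 + 5 + 7) / 5 = 17/5 = 3.4

Step 2 — sample variances and covariances s[i,j] = (1/(n-1)) · Σ_k (x_{k,i} - mean_i) · (x_{k,j} - mean_j), with n-1 = 4:
  s[X_1,X_1] = ((0.8)·(0.8) + (-1.2)·(-1.2) + (-2.2)·(-2.2) + (0.8)·(0.8) + (1.8)·(1.8)) / 4 = 10.8/4 = 2.7
  s[X_1,X_2] = ((0.8)·(-2.4) + (-1.2)·(-0.4) + (-2.2)·(-2.4) + (0.8)·(1.6) + (1.8)·(3.6)) / 4 = 11.6/4 = 2.9
  s[X_2,X_2] = ((-2.4)·(-2.4) + (-0.4)·(-0.4) + (-2.4)·(-2.4) + (1.6)·(1.6) + (3.6)·(3.6)) / 4 = 27.2/4 = 6.8
  Sample standard deviations s_i = √(s[i,i]):
  s(X_1) = √(2.7) = 1.6432
  s(X_2) = √(6.8) = 2.6077

Step 3 — r_{ij} = s_{ij} / (s_i · s_j):
  r[X_1,X_1] = 1 (diagonal).
  r[X_1,X_2] = 2.9 / (1.6432 · 2.6077) = 2.9 / 4.2849 = 0.6768
  r[X_2,X_2] = 1 (diagonal).

R is symmetric with unit diagonal. Assembling:

R = [[1, 0.6768],
 [0.6768, 1]]


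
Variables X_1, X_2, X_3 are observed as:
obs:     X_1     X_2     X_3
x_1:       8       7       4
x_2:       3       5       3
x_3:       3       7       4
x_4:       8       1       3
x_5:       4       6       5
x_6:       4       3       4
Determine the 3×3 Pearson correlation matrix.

Step 1 — column means:
  mean(X_1) = (8 + 3 + 3 + 8 + 4 + 4) / 6 = 30/6 = 5
  mean(X_2) = (7 + 5 + 7 + 1 + 6 + 3) / 6 = 29/6 = 4.8333
  mean(X_3) = (4 + 3 + 4 + 3 + 5 + 4) / 6 = 23/6 = 3.8333

Step 2 — sample variances and covariances s[i,j] = (1/(n-1)) · Σ_k (x_{k,i} - mean_i) · (x_{k,j} - mean_j), with n-1 = 5:
  s[X_1,X_1] = ((3)·(3) + (-2)·(-2) + (-2)·(-2) + (3)·(3) + (-1)·(-1) + (-1)·(-1)) / 5 = 28/5 = 5.6
  s[X_1,X_2] = ((3)·(2.1667) + (-2)·(0.1667) + (-2)·(2.1667) + (3)·(-3.8333) + (-1)·(1.1667) + (-1)·(-1.8333)) / 5 = -9/5 = -1.8
  s[X_1,X_3] = ((3)·(0.1667) + (-2)·(-0.8333) + (-2)·(0.1667) + (3)·(-0.8333) + (-1)·(1.1667) + (-1)·(0.1667)) / 5 = -2/5 = -0.4
  s[X_2,X_2] = ((2.1667)·(2.1667) + (0.1667)·(0.1667) + (2.1667)·(2.1667) + (-3.8333)·(-3.8333) + (1.1667)·(1.1667) + (-1.8333)·(-1.8333)) / 5 = 28.8333/5 = 5.7667
  s[X_2,X_3] = ((2.1667)·(0.1667) + (0.1667)·(-0.8333) + (2.1667)·(0.1667) + (-3.8333)·(-0.8333) + (1.1667)·(1.1667) + (-1.8333)·(0.1667)) / 5 = 4.8333/5 = 0.9667
  s[X_3,X_3] = ((0.1667)·(0.1667) + (-0.8333)·(-0.8333) + (0.1667)·(0.1667) + (-0.8333)·(-0.8333) + (1.1667)·(1.1667) + (0.1667)·(0.1667)) / 5 = 2.8333/5 = 0.5667
  Sample standard deviations s_i = √(s[i,i]):
  s(X_1) = √(5.6) = 2.3664
  s(X_2) = √(5.7667) = 2.4014
  s(X_3) = √(0.5667) = 0.7528

Step 3 — r_{ij} = s_{ij} / (s_i · s_j):
  r[X_1,X_1] = 1 (diagonal).
  r[X_1,X_2] = -1.8 / (2.3664 · 2.4014) = -1.8 / 5.6827 = -0.3167
  r[X_1,X_3] = -0.4 / (2.3664 · 0.7528) = -0.4 / 1.7814 = -0.2245
  r[X_2,X_2] = 1 (diagonal).
  r[X_2,X_3] = 0.9667 / (2.4014 · 0.7528) = 0.9667 / 1.8077 = 0.5347
  r[X_3,X_3] = 1 (diagonal).

R is symmetric with unit diagonal. Assembling:

R = [[1, -0.3167, -0.2245],
 [-0.3167, 1, 0.5347],
 [-0.2245, 0.5347, 1]]


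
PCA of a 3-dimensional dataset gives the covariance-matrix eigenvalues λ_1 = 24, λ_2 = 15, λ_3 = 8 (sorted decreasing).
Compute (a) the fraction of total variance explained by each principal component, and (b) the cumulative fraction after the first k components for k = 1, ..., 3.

Step 1 — total variance = trace(Sigma) = Σ λ_i = 24 + 15 + 8 = 47.

Step 2 — fraction explained by component i = λ_i / Σ λ:
  PC1: 24/47 = 0.5106
  PC2: 15/47 = 0.3191
  PC3: 8/47 = 0.1702

Step 3 — cumulative fraction after k components = (λ_1 + ... + λ_k) / Σ λ:
  k = 1: 24/47 = 0.5106
  k = 2: (24 + 15)/47 = 39/47 = 0.8298
  k = 3: (24 + 15 + 8)/47 = 47/47 = 1

Summary (fraction, with percent):

explained: PC1 0.5106 (51.06%), PC2 0.3191 (31.91%), PC3 0.1702 (17.02%);  cumulative: 0.5106, 0.8298, 1


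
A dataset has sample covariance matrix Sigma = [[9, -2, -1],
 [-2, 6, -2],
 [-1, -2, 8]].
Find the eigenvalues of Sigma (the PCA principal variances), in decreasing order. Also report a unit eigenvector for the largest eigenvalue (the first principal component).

Step 1 — characteristic polynomial p(λ) = det(λI - Sigma) = λ³ - tr·λ² + c_1·λ - det, where tr = trace, c_1 = sum of the principal 2×2 minors, det = det(Sigma):
  tr = 9 + 6 + 8 = 23,
  c_1 = (9·6 - (-2)²) + (9·8 - (-1)²) + (6·8 - (-2)²) = 50 + 71 + 44 = 165,
  det = 9·(6·8 - (-2)²) - (-2)·((-2)·8 - (-2)·(-1)) + (-1)·((-2)·(-2) - 6·(-1)) = 9·(44) - (-2)·(-18) + (-1)·(10) = 350.
  So p(λ) = λ³ - 23λ² + 165λ - 350.
Step 2 — look for an integer root (rational root theorem: any rational root is an integer divisor of 350). Testing λ = 10:
  p(10) = 1000 - 2300 + 1650 - 350 = 0  ✓
  Dividing out (λ - 10): p(λ) = (λ - 10)(λ² - 13λ + 35).
Step 3 — remaining eigenvalues from the quadratic λ² - 13λ + 35 = 0:
  Δ = 13² - 4·35 = 169 - 140 = 29,  λ = (13 ± √29)/2 = (13 ± 5.3852)/2 ≈ 9.1926 or 3.8074.
  Sorted: λ_1 = 10,  λ_2 = 9.1926,  λ_3 = 3.8074  (check: sum = 23 = tr ✓).

Step 4 — unit eigenvector for λ_1 = 10: v spans the null space of (Sigma - λ_1 I), whose rows are
  r_1 = (-1, -2, -1),  r_2 = (-2, -4, -2),  r_3 = (-1, -2, -2).
  v is orthogonal to every row, so take v ∝ r_1 × r_3 = ((-2)·(-2) - (-1)·(-2), (-1)·(-1) - (-1)·(-2), (-1)·(-2) - (-2)·(-1)) = (2, -1, 0).
  Let u = (2, -1, 0).
  ||u|| = √((2)² + (-1)² + (0)²) = √(5) ≈ 2.2361,  v_1 = u/||u|| ≈ (0.8944, -0.4472, 0) (||v_1|| = 1).

λ_1 = 10,  λ_2 = 9.1926,  λ_3 = 3.8074;  v_1 ≈ (0.8944, -0.4472, 0)


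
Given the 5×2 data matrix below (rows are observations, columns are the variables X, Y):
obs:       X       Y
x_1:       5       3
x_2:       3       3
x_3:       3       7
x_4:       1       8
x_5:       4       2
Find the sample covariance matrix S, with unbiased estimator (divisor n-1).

Step 1 — column means:
  mean(X) = (5 + 3 + 3 + 1 + 4) / 5 = 16/5 = 3.2
  mean(Y) = (3 + 3 + 7 + 8 + 2) / 5 = 23/5 = 4.6

Step 2 — sample covariance S[i,j] = (1/(n-1)) · Σ_k (x_{k,i} - mean_i) · (x_{k,j} - mean_j), with n-1 = 4.
  S[X,X] = ((1.8)·(1.8) + (-0.2)·(-0.2) + (-0.2)·(-0.2) + (-2.2)·(-2.2) + (0.8)·(0.8)) / 4 = 8.8/4 = 2.2
  S[X,Y] = ((1.8)·(-1.6) + (-0.2)·(-1.6) + (-0.2)·(2.4) + (-2.2)·(3.4) + (0.8)·(-2.6)) / 4 = -12.6/4 = -3.15
  S[Y,Y] = ((-1.6)·(-1.6) + (-1.6)·(-1.6) + (2.4)·(2.4) + (3.4)·(3.4) + (-2.6)·(-2.6)) / 4 = 29.2/4 = 7.3

S is symmetric (S[j,i] = S[i,j]). Assembling:

S = [[2.2, -3.15],
 [-3.15, 7.3]]


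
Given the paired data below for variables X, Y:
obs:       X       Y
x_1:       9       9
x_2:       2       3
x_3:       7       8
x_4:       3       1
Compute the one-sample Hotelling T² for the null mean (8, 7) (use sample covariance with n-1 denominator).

Step 1 — sample mean vector:
  mean(X) = (9 + 2 + 7 + 3) / 4 = 21/4 = 5.25
  mean(Y) = (9 + 3 + 8 + 1) / 4 = 21/4 = 5.25
  x̄ = (5.25, 5.25),  deviation x̄ - mu_0 = (5.25, 5.25) - (8, 7) = (-2.75, -1.75).

Step 2 — sample covariance matrix, S[i,j] = (1/(n-1)) · Σ_k (x_{k,i} - mean_i) · (x_{k,j} - mean_j), divisor n-1 = 3:
  S[X,X] = ((3.75)·(3.75) + (-3.25)·(-3.25) + (1.75)·(1.75) + (-2.25)·(-2.25)) / 3 = 32.75/3 = 10.9167
  S[X,Y] = ((3.75)·(3.75) + (-3.25)·(-2.25) + (1.75)·(2.75) + (-2.25)·(-4.25)) / 3 = 35.75/3 = 11.9167
  S[Y,Y] = ((3.75)·(3.75) + (-2.25)·(-2.25) + (2.75)·(2.75) + (-4.25)·(-4.25)) / 3 = 44.75/3 = 14.9167
  S = [[10.9167, 11.9167],
 [11.9167, 14.9167]].

Step 3 — invert S. det(S) = 10.9167·14.9167 - (11.9167)² = 20.8333.
  S^{-1} = (1/det) · [[d, -b], [-b, a]] = [[0.716, -0.572],
 [-0.572, 0.524]].

Step 4 — quadratic form (x̄ - mu_0)^T · S^{-1} · (x̄ - mu_0):
  S^{-1} · (x̄ - mu_0) = (-0.968, 0.656),
  (x̄ - mu_0)^T · [...] = (-2.75)·(-0.968) + (-1.75)·(0.656) = 1.514.

Step 5 — scale by n: T² = 4 · 1.514 = 6.056.

T² ≈ 6.056


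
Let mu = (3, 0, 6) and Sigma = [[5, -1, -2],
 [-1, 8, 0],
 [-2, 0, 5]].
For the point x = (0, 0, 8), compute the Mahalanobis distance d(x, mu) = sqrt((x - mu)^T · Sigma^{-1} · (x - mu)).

Step 1 — centre the observation: (x - mu) = (-3, 0, 2).

Step 2 — invert Sigma (cofactor / det for 3×3, or solve directly):
  Sigma^{-1} = [[0.2454, 0.0307, 0.0982],
 [0.0307, 0.1288, 0.0123],
 [0.0982, 0.0123, 0.2393]].

Step 3 — form the quadratic (x - mu)^T · Sigma^{-1} · (x - mu):
  Sigma^{-1} · (x - mu) = (-0.5399, -0.0675, 0.184).
  (x - mu)^T · [Sigma^{-1} · (x - mu)] = (-3)·(-0.5399) + (0)·(-0.0675) + (2)·(0.184) = 1.9877.

Step 4 — take square root: d = √(1.9877) ≈ 1.4099.

d(x, mu) = √(1.9877) ≈ 1.4099


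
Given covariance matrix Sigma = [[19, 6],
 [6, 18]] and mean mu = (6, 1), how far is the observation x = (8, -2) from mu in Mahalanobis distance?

Step 1 — centre the observation: (x - mu) = (2, -3).

Step 2 — invert Sigma. det(Sigma) = 19·18 - (6)² = 306.
  Sigma^{-1} = (1/det) · [[d, -b], [-b, a]] = [[0.0588, -0.0196],
 [-0.0196, 0.0621]].

Step 3 — form the quadratic (x - mu)^T · Sigma^{-1} · (x - mu):
  Sigma^{-1} · (x - mu) = (0.1765, -0.2255).
  (x - mu)^T · [Sigma^{-1} · (x - mu)] = (2)·(0.1765) + (-3)·(-0.2255) = 1.0294.

Step 4 — take square root: d = √(1.0294) ≈ 1.0146.

d(x, mu) = √(1.0294) ≈ 1.0146


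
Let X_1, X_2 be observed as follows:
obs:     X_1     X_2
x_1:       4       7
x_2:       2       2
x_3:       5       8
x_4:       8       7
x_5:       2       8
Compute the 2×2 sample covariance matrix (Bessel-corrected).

Step 1 — column means:
  mean(X_1) = (4 + 2 + 5 + 8 + 2) / 5 = 21/5 = 4.2
  mean(X_2) = (7 + 2 + 8 + 7 + 8) / 5 = 32/5 = 6.4

Step 2 — sample covariance S[i,j] = (1/(n-1)) · Σ_k (x_{k,i} - mean_i) · (x_{k,j} - mean_j), with n-1 = 4.
  S[X_1,X_1] = ((-0.2)·(-0.2) + (-2.2)·(-2.2) + (0.8)·(0.8) + (3.8)·(3.8) + (-2.2)·(-2.2)) / 4 = 24.8/4 = 6.2
  S[X_1,X_2] = ((-0.2)·(0.6) + (-2.2)·(-4.4) + (0.8)·(1.6) + (3.8)·(0.6) + (-2.2)·(1.6)) / 4 = 9.6/4 = 2.4
  S[X_2,X_2] = ((0.6)·(0.6) + (-4.4)·(-4.4) + (1.6)·(1.6) + (0.6)·(0.6) + (1.6)·(1.6)) / 4 = 25.2/4 = 6.3

S is symmetric (S[j,i] = S[i,j]). Assembling:

S = [[6.2, 2.4],
 [2.4, 6.3]]


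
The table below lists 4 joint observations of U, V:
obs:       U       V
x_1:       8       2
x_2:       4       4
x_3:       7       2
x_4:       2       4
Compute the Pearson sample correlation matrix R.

Step 1 — column means:
  mean(U) = (8 + 4 + 7 + 2) / 4 = 21/4 = 5.25
  mean(V) = (2 + 4 + 2 + 4) / 4 = 12/4 = 3

Step 2 — sample variances and covariances s[i,j] = (1/(n-1)) · Σ_k (x_{k,i} - mean_i) · (x_{k,j} - mean_j), with n-1 = 3:
  s[U,U] = ((2.75)·(2.75) + (-1.25)·(-1.25) + (1.75)·(1.75) + (-3.25)·(-3.25)) / 3 = 22.75/3 = 7.5833
  s[U,V] = ((2.75)·(-1) + (-1.25)·(1) + (1.75)·(-1) + (-3.25)·(1)) / 3 = -9/3 = -3
  s[V,V] = ((-1)·(-1) + (1)·(1) + (-1)·(-1) + (1)·(1)) / 3 = 4/3 = 1.3333
  Sample standard deviations s_i = √(s[i,i]):
  s(U) = √(7.5833) = 2.7538
  s(V) = √(1.3333) = 1.1547

Step 3 — r_{ij} = s_{ij} / (s_i · s_j):
  r[U,U] = 1 (diagonal).
  r[U,V] = -3 / (2.7538 · 1.1547) = -3 / 3.1798 = -0.9435
  r[V,V] = 1 (diagonal).

R is symmetric with unit diagonal. Assembling:

R = [[1, -0.9435],
 [-0.9435, 1]]


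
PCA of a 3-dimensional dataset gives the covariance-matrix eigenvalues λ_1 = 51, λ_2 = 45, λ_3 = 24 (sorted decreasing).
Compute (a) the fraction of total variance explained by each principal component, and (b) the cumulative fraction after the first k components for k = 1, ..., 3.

Step 1 — total variance = trace(Sigma) = Σ λ_i = 51 + 45 + 24 = 120.

Step 2 — fraction explained by component i = λ_i / Σ λ:
  PC1: 51/120 = 0.425
  PC2: 45/120 = 0.375
  PC3: 24/120 = 0.2

Step 3 — cumulative fraction after k components = (λ_1 + ... + λ_k) / Σ λ:
  k = 1: 51/120 = 0.425
  k = 2: (51 + 45)/120 = 96/120 = 0.8
  k = 3: (51 + 45 + 24)/120 = 120/120 = 1

Summary (fraction, with percent):

explained: PC1 0.425 (42.5%), PC2 0.375 (37.5%), PC3 0.2 (20%);  cumulative: 0.425, 0.8, 1


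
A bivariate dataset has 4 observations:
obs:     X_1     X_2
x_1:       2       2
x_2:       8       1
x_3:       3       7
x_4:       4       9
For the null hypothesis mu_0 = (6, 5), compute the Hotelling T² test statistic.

Step 1 — sample mean vector:
  mean(X_1) = (2 + 8 + 3 + 4) / 4 = 17/4 = 4.25
  mean(X_2) = (2 + 1 + 7 + 9) / 4 = 19/4 = 4.75
  x̄ = (4.25, 4.75),  deviation x̄ - mu_0 = (4.25, 4.75) - (6, 5) = (-1.75, -0.25).

Step 2 — sample covariance matrix, S[i,j] = (1/(n-1)) · Σ_k (x_{k,i} - mean_i) · (x_{k,j} - mean_j), divisor n-1 = 3:
  S[X_1,X_1] = ((-2.25)·(-2.25) + (3.75)·(3.75) + (-1.25)·(-1.25) + (-0.25)·(-0.25)) / 3 = 20.75/3 = 6.9167
  S[X_1,X_2] = ((-2.25)·(-2.75) + (3.75)·(-3.75) + (-1.25)·(2.25) + (-0.25)·(4.25)) / 3 = -11.75/3 = -3.9167
  S[X_2,X_2] = ((-2.75)·(-2.75) + (-3.75)·(-3.75) + (2.25)·(2.25) + (4.25)·(4.25)) / 3 = 44.75/3 = 14.9167
  S = [[6.9167, -3.9167],
 [-3.9167, 14.9167]].

Step 3 — invert S. det(S) = 6.9167·14.9167 - (-3.9167)² = 87.8333.
  S^{-1} = (1/det) · [[d, -b], [-b, a]] = [[0.1698, 0.0446],
 [0.0446, 0.0787]].

Step 4 — quadratic form (x̄ - mu_0)^T · S^{-1} · (x̄ - mu_0):
  S^{-1} · (x̄ - mu_0) = (-0.3083, -0.0977),
  (x̄ - mu_0)^T · [...] = (-1.75)·(-0.3083) + (-0.25)·(-0.0977) = 0.564.

Step 5 — scale by n: T² = 4 · 0.564 = 2.2562.

T² ≈ 2.2562


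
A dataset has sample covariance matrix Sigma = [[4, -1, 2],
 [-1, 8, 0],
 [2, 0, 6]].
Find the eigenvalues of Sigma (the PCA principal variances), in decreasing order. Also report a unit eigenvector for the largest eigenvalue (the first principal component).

Step 1 — characteristic polynomial p(λ) = det(λI - Sigma) = λ³ - tr·λ² + c_1·λ - det, where tr = trace, c_1 = sum of the principal 2×2 minors, det = det(Sigma):
  tr = 4 + 8 + 6 = 18,
  c_1 = (4·8 - (-1)²) + (4·6 - (2)²) + (8·6 - (0)²) = 31 + 20 + 48 = 99,
  det = 4·(8·6 - (0)²) - (-1)·((-1)·6 - (0)·(2)) + (2)·((-1)·(0) - 8·(2)) = 4·(48) - (-1)·(-6) + (2)·(-16) = 154.
  So p(λ) = λ³ - 18λ² + 99λ - 154.
Step 2 — look for an integer root (rational root theorem: any rational root is an integer divisor of 154). Testing λ = 7:
  p(7) = 343 - 882 + 693 - 154 = 0  ✓
  Dividing out (λ - 7): p(λ) = (λ - 7)(λ² - 11λ + 22).
Step 3 — remaining eigenvalues from the quadratic λ² - 11λ + 22 = 0:
  Δ = 11² - 4·22 = 121 - 88 = 33,  λ = (11 ± √33)/2 = (11 ± 5.7446)/2 ≈ 8.3723 or 2.6277.
  Sorted: λ_1 = 8.3723,  λ_2 = 7,  λ_3 = 2.6277  (check: sum = 18 = tr ✓).

Step 4 — unit eigenvector for λ_1 ≈ 8.3723: v spans the null space of (Sigma - λ_1 I), whose rows are
  r_1 = (-4.3723, -1, 2),  r_2 = (-1, -0.3723, 0),  r_3 = (2, 0, -2.3723).
  v is orthogonal to every row, so take v ∝ r_1 × r_2 = ((-1)·(0) - (2)·(-0.3723), (2)·(-1) - (-4.3723)·(0), (-4.3723)·(-0.3723) - (-1)·(-1)) ≈ (0.7446, -2, 0.6277).
  Let u = (0.7446, -2, 0.6277).
  ||u|| = √((0.7446)² + (-2)² + (0.6277)²) = √(4.9484) ≈ 2.2245,  v_1 = u/||u|| ≈ (0.3347, -0.8991, 0.2822) (||v_1|| = 1).

λ_1 = 8.3723,  λ_2 = 7,  λ_3 = 2.6277;  v_1 ≈ (0.3347, -0.8991, 0.2822)
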